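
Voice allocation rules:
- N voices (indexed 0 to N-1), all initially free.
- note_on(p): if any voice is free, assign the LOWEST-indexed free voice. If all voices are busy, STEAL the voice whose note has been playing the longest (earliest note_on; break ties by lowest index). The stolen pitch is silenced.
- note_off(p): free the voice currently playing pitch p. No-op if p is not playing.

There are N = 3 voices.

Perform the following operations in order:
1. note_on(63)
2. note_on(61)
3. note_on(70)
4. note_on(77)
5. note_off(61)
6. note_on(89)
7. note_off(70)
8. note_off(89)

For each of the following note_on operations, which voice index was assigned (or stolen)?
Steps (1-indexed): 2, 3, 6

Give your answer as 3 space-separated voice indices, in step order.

Op 1: note_on(63): voice 0 is free -> assigned | voices=[63 - -]
Op 2: note_on(61): voice 1 is free -> assigned | voices=[63 61 -]
Op 3: note_on(70): voice 2 is free -> assigned | voices=[63 61 70]
Op 4: note_on(77): all voices busy, STEAL voice 0 (pitch 63, oldest) -> assign | voices=[77 61 70]
Op 5: note_off(61): free voice 1 | voices=[77 - 70]
Op 6: note_on(89): voice 1 is free -> assigned | voices=[77 89 70]
Op 7: note_off(70): free voice 2 | voices=[77 89 -]
Op 8: note_off(89): free voice 1 | voices=[77 - -]

Answer: 1 2 1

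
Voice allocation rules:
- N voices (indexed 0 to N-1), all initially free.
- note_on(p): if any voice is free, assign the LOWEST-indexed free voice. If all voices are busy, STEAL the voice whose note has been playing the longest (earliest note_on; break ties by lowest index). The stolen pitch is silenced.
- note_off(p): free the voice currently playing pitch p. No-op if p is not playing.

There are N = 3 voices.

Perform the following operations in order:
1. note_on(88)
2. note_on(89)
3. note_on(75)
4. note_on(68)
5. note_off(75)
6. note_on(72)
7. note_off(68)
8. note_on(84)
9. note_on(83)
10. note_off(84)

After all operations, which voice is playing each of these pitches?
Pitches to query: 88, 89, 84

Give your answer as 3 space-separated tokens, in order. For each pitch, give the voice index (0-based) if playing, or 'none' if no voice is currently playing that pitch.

Answer: none none none

Derivation:
Op 1: note_on(88): voice 0 is free -> assigned | voices=[88 - -]
Op 2: note_on(89): voice 1 is free -> assigned | voices=[88 89 -]
Op 3: note_on(75): voice 2 is free -> assigned | voices=[88 89 75]
Op 4: note_on(68): all voices busy, STEAL voice 0 (pitch 88, oldest) -> assign | voices=[68 89 75]
Op 5: note_off(75): free voice 2 | voices=[68 89 -]
Op 6: note_on(72): voice 2 is free -> assigned | voices=[68 89 72]
Op 7: note_off(68): free voice 0 | voices=[- 89 72]
Op 8: note_on(84): voice 0 is free -> assigned | voices=[84 89 72]
Op 9: note_on(83): all voices busy, STEAL voice 1 (pitch 89, oldest) -> assign | voices=[84 83 72]
Op 10: note_off(84): free voice 0 | voices=[- 83 72]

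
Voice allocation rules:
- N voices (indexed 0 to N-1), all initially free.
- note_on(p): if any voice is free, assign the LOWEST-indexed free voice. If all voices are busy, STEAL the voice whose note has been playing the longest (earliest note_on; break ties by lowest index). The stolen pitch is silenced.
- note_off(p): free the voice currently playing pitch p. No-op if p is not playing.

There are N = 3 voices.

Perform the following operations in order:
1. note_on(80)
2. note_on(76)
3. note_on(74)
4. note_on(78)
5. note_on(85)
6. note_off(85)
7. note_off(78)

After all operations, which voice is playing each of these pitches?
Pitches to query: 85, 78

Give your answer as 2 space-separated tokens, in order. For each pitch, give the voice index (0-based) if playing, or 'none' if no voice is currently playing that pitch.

Op 1: note_on(80): voice 0 is free -> assigned | voices=[80 - -]
Op 2: note_on(76): voice 1 is free -> assigned | voices=[80 76 -]
Op 3: note_on(74): voice 2 is free -> assigned | voices=[80 76 74]
Op 4: note_on(78): all voices busy, STEAL voice 0 (pitch 80, oldest) -> assign | voices=[78 76 74]
Op 5: note_on(85): all voices busy, STEAL voice 1 (pitch 76, oldest) -> assign | voices=[78 85 74]
Op 6: note_off(85): free voice 1 | voices=[78 - 74]
Op 7: note_off(78): free voice 0 | voices=[- - 74]

Answer: none none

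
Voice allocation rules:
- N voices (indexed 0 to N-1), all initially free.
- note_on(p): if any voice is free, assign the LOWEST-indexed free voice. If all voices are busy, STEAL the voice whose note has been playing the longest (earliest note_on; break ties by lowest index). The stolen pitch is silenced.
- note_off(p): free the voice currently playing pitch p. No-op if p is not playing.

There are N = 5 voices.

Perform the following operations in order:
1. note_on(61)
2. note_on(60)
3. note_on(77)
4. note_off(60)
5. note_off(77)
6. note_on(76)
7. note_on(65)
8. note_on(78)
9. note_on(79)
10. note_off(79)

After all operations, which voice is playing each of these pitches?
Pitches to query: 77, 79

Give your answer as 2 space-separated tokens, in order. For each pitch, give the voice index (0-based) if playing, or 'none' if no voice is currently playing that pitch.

Answer: none none

Derivation:
Op 1: note_on(61): voice 0 is free -> assigned | voices=[61 - - - -]
Op 2: note_on(60): voice 1 is free -> assigned | voices=[61 60 - - -]
Op 3: note_on(77): voice 2 is free -> assigned | voices=[61 60 77 - -]
Op 4: note_off(60): free voice 1 | voices=[61 - 77 - -]
Op 5: note_off(77): free voice 2 | voices=[61 - - - -]
Op 6: note_on(76): voice 1 is free -> assigned | voices=[61 76 - - -]
Op 7: note_on(65): voice 2 is free -> assigned | voices=[61 76 65 - -]
Op 8: note_on(78): voice 3 is free -> assigned | voices=[61 76 65 78 -]
Op 9: note_on(79): voice 4 is free -> assigned | voices=[61 76 65 78 79]
Op 10: note_off(79): free voice 4 | voices=[61 76 65 78 -]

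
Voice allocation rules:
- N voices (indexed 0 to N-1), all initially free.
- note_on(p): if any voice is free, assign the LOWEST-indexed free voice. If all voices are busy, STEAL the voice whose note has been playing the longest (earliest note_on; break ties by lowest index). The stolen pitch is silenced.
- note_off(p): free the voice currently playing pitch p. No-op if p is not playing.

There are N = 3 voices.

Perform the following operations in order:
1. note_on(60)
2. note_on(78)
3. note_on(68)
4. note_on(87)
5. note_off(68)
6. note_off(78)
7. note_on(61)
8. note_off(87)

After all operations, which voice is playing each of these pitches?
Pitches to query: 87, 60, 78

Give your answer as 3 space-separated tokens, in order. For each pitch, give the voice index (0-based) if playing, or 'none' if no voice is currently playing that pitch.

Op 1: note_on(60): voice 0 is free -> assigned | voices=[60 - -]
Op 2: note_on(78): voice 1 is free -> assigned | voices=[60 78 -]
Op 3: note_on(68): voice 2 is free -> assigned | voices=[60 78 68]
Op 4: note_on(87): all voices busy, STEAL voice 0 (pitch 60, oldest) -> assign | voices=[87 78 68]
Op 5: note_off(68): free voice 2 | voices=[87 78 -]
Op 6: note_off(78): free voice 1 | voices=[87 - -]
Op 7: note_on(61): voice 1 is free -> assigned | voices=[87 61 -]
Op 8: note_off(87): free voice 0 | voices=[- 61 -]

Answer: none none none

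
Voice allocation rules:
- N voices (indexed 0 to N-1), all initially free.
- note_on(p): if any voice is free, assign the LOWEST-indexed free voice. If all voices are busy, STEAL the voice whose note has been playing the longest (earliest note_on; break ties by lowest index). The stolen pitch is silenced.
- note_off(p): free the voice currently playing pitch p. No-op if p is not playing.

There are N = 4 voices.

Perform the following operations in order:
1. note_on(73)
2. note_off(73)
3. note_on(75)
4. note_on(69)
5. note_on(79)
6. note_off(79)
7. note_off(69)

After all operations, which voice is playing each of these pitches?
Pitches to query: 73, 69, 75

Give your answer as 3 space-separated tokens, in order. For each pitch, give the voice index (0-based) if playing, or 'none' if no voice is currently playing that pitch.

Answer: none none 0

Derivation:
Op 1: note_on(73): voice 0 is free -> assigned | voices=[73 - - -]
Op 2: note_off(73): free voice 0 | voices=[- - - -]
Op 3: note_on(75): voice 0 is free -> assigned | voices=[75 - - -]
Op 4: note_on(69): voice 1 is free -> assigned | voices=[75 69 - -]
Op 5: note_on(79): voice 2 is free -> assigned | voices=[75 69 79 -]
Op 6: note_off(79): free voice 2 | voices=[75 69 - -]
Op 7: note_off(69): free voice 1 | voices=[75 - - -]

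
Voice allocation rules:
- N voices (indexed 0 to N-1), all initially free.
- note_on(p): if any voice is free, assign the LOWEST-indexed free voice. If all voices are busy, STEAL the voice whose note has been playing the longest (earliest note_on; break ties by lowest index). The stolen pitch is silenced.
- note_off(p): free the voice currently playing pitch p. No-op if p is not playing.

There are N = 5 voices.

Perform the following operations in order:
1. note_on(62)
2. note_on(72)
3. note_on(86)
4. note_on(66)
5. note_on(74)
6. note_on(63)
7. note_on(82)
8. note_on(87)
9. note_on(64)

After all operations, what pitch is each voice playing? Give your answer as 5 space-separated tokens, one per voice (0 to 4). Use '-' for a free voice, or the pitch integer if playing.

Op 1: note_on(62): voice 0 is free -> assigned | voices=[62 - - - -]
Op 2: note_on(72): voice 1 is free -> assigned | voices=[62 72 - - -]
Op 3: note_on(86): voice 2 is free -> assigned | voices=[62 72 86 - -]
Op 4: note_on(66): voice 3 is free -> assigned | voices=[62 72 86 66 -]
Op 5: note_on(74): voice 4 is free -> assigned | voices=[62 72 86 66 74]
Op 6: note_on(63): all voices busy, STEAL voice 0 (pitch 62, oldest) -> assign | voices=[63 72 86 66 74]
Op 7: note_on(82): all voices busy, STEAL voice 1 (pitch 72, oldest) -> assign | voices=[63 82 86 66 74]
Op 8: note_on(87): all voices busy, STEAL voice 2 (pitch 86, oldest) -> assign | voices=[63 82 87 66 74]
Op 9: note_on(64): all voices busy, STEAL voice 3 (pitch 66, oldest) -> assign | voices=[63 82 87 64 74]

Answer: 63 82 87 64 74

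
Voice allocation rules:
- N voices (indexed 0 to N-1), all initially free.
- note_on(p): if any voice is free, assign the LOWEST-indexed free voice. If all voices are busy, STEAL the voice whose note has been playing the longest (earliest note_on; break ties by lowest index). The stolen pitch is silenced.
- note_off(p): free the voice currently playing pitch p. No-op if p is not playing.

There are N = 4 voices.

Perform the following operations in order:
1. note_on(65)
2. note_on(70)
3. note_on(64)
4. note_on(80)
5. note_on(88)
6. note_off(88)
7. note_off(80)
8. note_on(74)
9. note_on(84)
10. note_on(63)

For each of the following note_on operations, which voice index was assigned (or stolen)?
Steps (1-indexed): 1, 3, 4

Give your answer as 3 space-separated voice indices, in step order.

Answer: 0 2 3

Derivation:
Op 1: note_on(65): voice 0 is free -> assigned | voices=[65 - - -]
Op 2: note_on(70): voice 1 is free -> assigned | voices=[65 70 - -]
Op 3: note_on(64): voice 2 is free -> assigned | voices=[65 70 64 -]
Op 4: note_on(80): voice 3 is free -> assigned | voices=[65 70 64 80]
Op 5: note_on(88): all voices busy, STEAL voice 0 (pitch 65, oldest) -> assign | voices=[88 70 64 80]
Op 6: note_off(88): free voice 0 | voices=[- 70 64 80]
Op 7: note_off(80): free voice 3 | voices=[- 70 64 -]
Op 8: note_on(74): voice 0 is free -> assigned | voices=[74 70 64 -]
Op 9: note_on(84): voice 3 is free -> assigned | voices=[74 70 64 84]
Op 10: note_on(63): all voices busy, STEAL voice 1 (pitch 70, oldest) -> assign | voices=[74 63 64 84]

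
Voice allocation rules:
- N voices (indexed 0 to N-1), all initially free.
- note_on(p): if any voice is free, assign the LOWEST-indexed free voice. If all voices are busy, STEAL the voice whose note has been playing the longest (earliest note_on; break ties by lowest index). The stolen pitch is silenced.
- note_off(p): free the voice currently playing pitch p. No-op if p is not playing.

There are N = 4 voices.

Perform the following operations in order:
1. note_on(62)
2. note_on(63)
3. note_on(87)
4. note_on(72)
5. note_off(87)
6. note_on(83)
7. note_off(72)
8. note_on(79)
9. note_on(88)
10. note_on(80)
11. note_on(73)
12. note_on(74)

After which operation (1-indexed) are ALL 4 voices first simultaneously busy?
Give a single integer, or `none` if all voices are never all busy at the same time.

Answer: 4

Derivation:
Op 1: note_on(62): voice 0 is free -> assigned | voices=[62 - - -]
Op 2: note_on(63): voice 1 is free -> assigned | voices=[62 63 - -]
Op 3: note_on(87): voice 2 is free -> assigned | voices=[62 63 87 -]
Op 4: note_on(72): voice 3 is free -> assigned | voices=[62 63 87 72]
Op 5: note_off(87): free voice 2 | voices=[62 63 - 72]
Op 6: note_on(83): voice 2 is free -> assigned | voices=[62 63 83 72]
Op 7: note_off(72): free voice 3 | voices=[62 63 83 -]
Op 8: note_on(79): voice 3 is free -> assigned | voices=[62 63 83 79]
Op 9: note_on(88): all voices busy, STEAL voice 0 (pitch 62, oldest) -> assign | voices=[88 63 83 79]
Op 10: note_on(80): all voices busy, STEAL voice 1 (pitch 63, oldest) -> assign | voices=[88 80 83 79]
Op 11: note_on(73): all voices busy, STEAL voice 2 (pitch 83, oldest) -> assign | voices=[88 80 73 79]
Op 12: note_on(74): all voices busy, STEAL voice 3 (pitch 79, oldest) -> assign | voices=[88 80 73 74]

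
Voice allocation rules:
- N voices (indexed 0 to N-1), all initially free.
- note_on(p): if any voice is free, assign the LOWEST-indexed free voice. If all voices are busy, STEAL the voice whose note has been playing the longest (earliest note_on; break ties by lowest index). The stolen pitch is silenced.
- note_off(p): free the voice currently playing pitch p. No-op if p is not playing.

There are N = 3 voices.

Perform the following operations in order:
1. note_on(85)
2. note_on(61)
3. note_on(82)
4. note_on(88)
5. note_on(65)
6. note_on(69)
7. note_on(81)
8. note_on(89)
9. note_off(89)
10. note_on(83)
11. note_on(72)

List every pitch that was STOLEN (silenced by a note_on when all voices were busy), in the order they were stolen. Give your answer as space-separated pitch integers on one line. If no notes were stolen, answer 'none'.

Op 1: note_on(85): voice 0 is free -> assigned | voices=[85 - -]
Op 2: note_on(61): voice 1 is free -> assigned | voices=[85 61 -]
Op 3: note_on(82): voice 2 is free -> assigned | voices=[85 61 82]
Op 4: note_on(88): all voices busy, STEAL voice 0 (pitch 85, oldest) -> assign | voices=[88 61 82]
Op 5: note_on(65): all voices busy, STEAL voice 1 (pitch 61, oldest) -> assign | voices=[88 65 82]
Op 6: note_on(69): all voices busy, STEAL voice 2 (pitch 82, oldest) -> assign | voices=[88 65 69]
Op 7: note_on(81): all voices busy, STEAL voice 0 (pitch 88, oldest) -> assign | voices=[81 65 69]
Op 8: note_on(89): all voices busy, STEAL voice 1 (pitch 65, oldest) -> assign | voices=[81 89 69]
Op 9: note_off(89): free voice 1 | voices=[81 - 69]
Op 10: note_on(83): voice 1 is free -> assigned | voices=[81 83 69]
Op 11: note_on(72): all voices busy, STEAL voice 2 (pitch 69, oldest) -> assign | voices=[81 83 72]

Answer: 85 61 82 88 65 69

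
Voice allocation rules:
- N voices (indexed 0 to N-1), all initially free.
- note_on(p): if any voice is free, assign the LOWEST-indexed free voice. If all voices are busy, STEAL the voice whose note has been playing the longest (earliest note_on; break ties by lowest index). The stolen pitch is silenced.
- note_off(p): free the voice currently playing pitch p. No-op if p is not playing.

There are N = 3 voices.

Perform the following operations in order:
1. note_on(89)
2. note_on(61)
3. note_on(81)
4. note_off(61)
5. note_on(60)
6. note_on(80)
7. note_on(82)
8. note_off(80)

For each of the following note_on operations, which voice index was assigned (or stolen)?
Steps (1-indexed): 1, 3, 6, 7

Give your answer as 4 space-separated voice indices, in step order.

Answer: 0 2 0 2

Derivation:
Op 1: note_on(89): voice 0 is free -> assigned | voices=[89 - -]
Op 2: note_on(61): voice 1 is free -> assigned | voices=[89 61 -]
Op 3: note_on(81): voice 2 is free -> assigned | voices=[89 61 81]
Op 4: note_off(61): free voice 1 | voices=[89 - 81]
Op 5: note_on(60): voice 1 is free -> assigned | voices=[89 60 81]
Op 6: note_on(80): all voices busy, STEAL voice 0 (pitch 89, oldest) -> assign | voices=[80 60 81]
Op 7: note_on(82): all voices busy, STEAL voice 2 (pitch 81, oldest) -> assign | voices=[80 60 82]
Op 8: note_off(80): free voice 0 | voices=[- 60 82]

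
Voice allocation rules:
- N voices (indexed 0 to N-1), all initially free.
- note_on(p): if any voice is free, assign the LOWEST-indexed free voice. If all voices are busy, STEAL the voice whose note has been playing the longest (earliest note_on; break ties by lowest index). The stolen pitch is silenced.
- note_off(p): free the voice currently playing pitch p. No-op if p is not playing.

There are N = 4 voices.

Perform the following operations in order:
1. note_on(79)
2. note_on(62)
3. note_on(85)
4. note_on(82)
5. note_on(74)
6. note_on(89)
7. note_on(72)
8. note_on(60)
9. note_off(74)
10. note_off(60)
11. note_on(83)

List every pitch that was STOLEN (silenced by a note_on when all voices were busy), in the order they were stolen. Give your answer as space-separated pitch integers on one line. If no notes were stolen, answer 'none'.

Op 1: note_on(79): voice 0 is free -> assigned | voices=[79 - - -]
Op 2: note_on(62): voice 1 is free -> assigned | voices=[79 62 - -]
Op 3: note_on(85): voice 2 is free -> assigned | voices=[79 62 85 -]
Op 4: note_on(82): voice 3 is free -> assigned | voices=[79 62 85 82]
Op 5: note_on(74): all voices busy, STEAL voice 0 (pitch 79, oldest) -> assign | voices=[74 62 85 82]
Op 6: note_on(89): all voices busy, STEAL voice 1 (pitch 62, oldest) -> assign | voices=[74 89 85 82]
Op 7: note_on(72): all voices busy, STEAL voice 2 (pitch 85, oldest) -> assign | voices=[74 89 72 82]
Op 8: note_on(60): all voices busy, STEAL voice 3 (pitch 82, oldest) -> assign | voices=[74 89 72 60]
Op 9: note_off(74): free voice 0 | voices=[- 89 72 60]
Op 10: note_off(60): free voice 3 | voices=[- 89 72 -]
Op 11: note_on(83): voice 0 is free -> assigned | voices=[83 89 72 -]

Answer: 79 62 85 82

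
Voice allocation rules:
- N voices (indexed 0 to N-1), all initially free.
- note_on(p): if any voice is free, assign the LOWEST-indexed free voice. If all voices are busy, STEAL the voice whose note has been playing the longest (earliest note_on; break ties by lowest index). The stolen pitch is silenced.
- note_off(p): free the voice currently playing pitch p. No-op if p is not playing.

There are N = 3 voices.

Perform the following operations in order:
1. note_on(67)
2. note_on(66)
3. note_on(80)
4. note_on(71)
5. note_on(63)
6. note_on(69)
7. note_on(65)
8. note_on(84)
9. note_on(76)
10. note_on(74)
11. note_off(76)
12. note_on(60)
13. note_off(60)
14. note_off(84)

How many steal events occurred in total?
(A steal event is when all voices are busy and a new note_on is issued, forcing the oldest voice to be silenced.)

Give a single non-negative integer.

Op 1: note_on(67): voice 0 is free -> assigned | voices=[67 - -]
Op 2: note_on(66): voice 1 is free -> assigned | voices=[67 66 -]
Op 3: note_on(80): voice 2 is free -> assigned | voices=[67 66 80]
Op 4: note_on(71): all voices busy, STEAL voice 0 (pitch 67, oldest) -> assign | voices=[71 66 80]
Op 5: note_on(63): all voices busy, STEAL voice 1 (pitch 66, oldest) -> assign | voices=[71 63 80]
Op 6: note_on(69): all voices busy, STEAL voice 2 (pitch 80, oldest) -> assign | voices=[71 63 69]
Op 7: note_on(65): all voices busy, STEAL voice 0 (pitch 71, oldest) -> assign | voices=[65 63 69]
Op 8: note_on(84): all voices busy, STEAL voice 1 (pitch 63, oldest) -> assign | voices=[65 84 69]
Op 9: note_on(76): all voices busy, STEAL voice 2 (pitch 69, oldest) -> assign | voices=[65 84 76]
Op 10: note_on(74): all voices busy, STEAL voice 0 (pitch 65, oldest) -> assign | voices=[74 84 76]
Op 11: note_off(76): free voice 2 | voices=[74 84 -]
Op 12: note_on(60): voice 2 is free -> assigned | voices=[74 84 60]
Op 13: note_off(60): free voice 2 | voices=[74 84 -]
Op 14: note_off(84): free voice 1 | voices=[74 - -]

Answer: 7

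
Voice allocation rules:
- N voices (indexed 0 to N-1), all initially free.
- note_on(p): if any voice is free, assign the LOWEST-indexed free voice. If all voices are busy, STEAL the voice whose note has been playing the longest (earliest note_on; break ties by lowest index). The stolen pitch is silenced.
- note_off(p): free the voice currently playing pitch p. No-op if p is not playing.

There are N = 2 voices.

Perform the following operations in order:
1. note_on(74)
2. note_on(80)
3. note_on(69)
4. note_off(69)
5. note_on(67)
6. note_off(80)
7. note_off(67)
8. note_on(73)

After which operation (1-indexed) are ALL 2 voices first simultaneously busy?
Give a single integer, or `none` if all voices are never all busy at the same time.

Answer: 2

Derivation:
Op 1: note_on(74): voice 0 is free -> assigned | voices=[74 -]
Op 2: note_on(80): voice 1 is free -> assigned | voices=[74 80]
Op 3: note_on(69): all voices busy, STEAL voice 0 (pitch 74, oldest) -> assign | voices=[69 80]
Op 4: note_off(69): free voice 0 | voices=[- 80]
Op 5: note_on(67): voice 0 is free -> assigned | voices=[67 80]
Op 6: note_off(80): free voice 1 | voices=[67 -]
Op 7: note_off(67): free voice 0 | voices=[- -]
Op 8: note_on(73): voice 0 is free -> assigned | voices=[73 -]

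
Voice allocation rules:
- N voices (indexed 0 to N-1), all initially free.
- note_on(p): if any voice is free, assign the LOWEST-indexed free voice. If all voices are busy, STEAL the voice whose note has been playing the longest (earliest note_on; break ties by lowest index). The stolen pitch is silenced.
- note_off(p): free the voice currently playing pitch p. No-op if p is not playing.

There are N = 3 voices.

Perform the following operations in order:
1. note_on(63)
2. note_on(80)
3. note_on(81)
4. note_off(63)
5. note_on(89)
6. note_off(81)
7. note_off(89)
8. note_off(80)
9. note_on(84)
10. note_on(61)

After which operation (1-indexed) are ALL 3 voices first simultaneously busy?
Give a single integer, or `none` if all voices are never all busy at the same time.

Answer: 3

Derivation:
Op 1: note_on(63): voice 0 is free -> assigned | voices=[63 - -]
Op 2: note_on(80): voice 1 is free -> assigned | voices=[63 80 -]
Op 3: note_on(81): voice 2 is free -> assigned | voices=[63 80 81]
Op 4: note_off(63): free voice 0 | voices=[- 80 81]
Op 5: note_on(89): voice 0 is free -> assigned | voices=[89 80 81]
Op 6: note_off(81): free voice 2 | voices=[89 80 -]
Op 7: note_off(89): free voice 0 | voices=[- 80 -]
Op 8: note_off(80): free voice 1 | voices=[- - -]
Op 9: note_on(84): voice 0 is free -> assigned | voices=[84 - -]
Op 10: note_on(61): voice 1 is free -> assigned | voices=[84 61 -]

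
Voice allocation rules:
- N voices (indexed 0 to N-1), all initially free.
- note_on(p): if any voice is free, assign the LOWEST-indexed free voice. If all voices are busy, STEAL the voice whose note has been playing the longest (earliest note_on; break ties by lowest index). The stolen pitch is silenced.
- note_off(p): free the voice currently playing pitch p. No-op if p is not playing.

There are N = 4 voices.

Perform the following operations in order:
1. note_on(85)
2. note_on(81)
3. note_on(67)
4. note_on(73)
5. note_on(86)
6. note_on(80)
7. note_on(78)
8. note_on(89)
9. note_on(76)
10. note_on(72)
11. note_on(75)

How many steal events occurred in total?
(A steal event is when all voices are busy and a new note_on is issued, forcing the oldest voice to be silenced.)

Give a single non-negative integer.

Answer: 7

Derivation:
Op 1: note_on(85): voice 0 is free -> assigned | voices=[85 - - -]
Op 2: note_on(81): voice 1 is free -> assigned | voices=[85 81 - -]
Op 3: note_on(67): voice 2 is free -> assigned | voices=[85 81 67 -]
Op 4: note_on(73): voice 3 is free -> assigned | voices=[85 81 67 73]
Op 5: note_on(86): all voices busy, STEAL voice 0 (pitch 85, oldest) -> assign | voices=[86 81 67 73]
Op 6: note_on(80): all voices busy, STEAL voice 1 (pitch 81, oldest) -> assign | voices=[86 80 67 73]
Op 7: note_on(78): all voices busy, STEAL voice 2 (pitch 67, oldest) -> assign | voices=[86 80 78 73]
Op 8: note_on(89): all voices busy, STEAL voice 3 (pitch 73, oldest) -> assign | voices=[86 80 78 89]
Op 9: note_on(76): all voices busy, STEAL voice 0 (pitch 86, oldest) -> assign | voices=[76 80 78 89]
Op 10: note_on(72): all voices busy, STEAL voice 1 (pitch 80, oldest) -> assign | voices=[76 72 78 89]
Op 11: note_on(75): all voices busy, STEAL voice 2 (pitch 78, oldest) -> assign | voices=[76 72 75 89]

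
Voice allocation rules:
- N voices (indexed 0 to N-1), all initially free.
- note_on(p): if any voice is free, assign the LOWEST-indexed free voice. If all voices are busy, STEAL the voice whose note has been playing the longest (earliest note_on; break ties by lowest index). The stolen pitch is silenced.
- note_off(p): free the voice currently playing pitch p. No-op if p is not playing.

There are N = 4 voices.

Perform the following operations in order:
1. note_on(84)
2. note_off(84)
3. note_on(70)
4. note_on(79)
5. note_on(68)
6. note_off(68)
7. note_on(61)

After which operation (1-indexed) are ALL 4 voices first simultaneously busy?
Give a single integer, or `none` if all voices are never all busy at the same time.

Op 1: note_on(84): voice 0 is free -> assigned | voices=[84 - - -]
Op 2: note_off(84): free voice 0 | voices=[- - - -]
Op 3: note_on(70): voice 0 is free -> assigned | voices=[70 - - -]
Op 4: note_on(79): voice 1 is free -> assigned | voices=[70 79 - -]
Op 5: note_on(68): voice 2 is free -> assigned | voices=[70 79 68 -]
Op 6: note_off(68): free voice 2 | voices=[70 79 - -]
Op 7: note_on(61): voice 2 is free -> assigned | voices=[70 79 61 -]

Answer: none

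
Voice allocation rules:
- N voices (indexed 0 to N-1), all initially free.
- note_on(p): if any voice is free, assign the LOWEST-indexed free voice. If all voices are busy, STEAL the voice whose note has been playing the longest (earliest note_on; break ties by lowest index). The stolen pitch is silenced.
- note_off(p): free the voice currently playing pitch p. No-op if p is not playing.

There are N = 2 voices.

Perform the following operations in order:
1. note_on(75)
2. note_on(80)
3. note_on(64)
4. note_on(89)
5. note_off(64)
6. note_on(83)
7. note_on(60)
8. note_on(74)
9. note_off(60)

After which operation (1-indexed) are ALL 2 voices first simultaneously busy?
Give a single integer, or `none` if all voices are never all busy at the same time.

Op 1: note_on(75): voice 0 is free -> assigned | voices=[75 -]
Op 2: note_on(80): voice 1 is free -> assigned | voices=[75 80]
Op 3: note_on(64): all voices busy, STEAL voice 0 (pitch 75, oldest) -> assign | voices=[64 80]
Op 4: note_on(89): all voices busy, STEAL voice 1 (pitch 80, oldest) -> assign | voices=[64 89]
Op 5: note_off(64): free voice 0 | voices=[- 89]
Op 6: note_on(83): voice 0 is free -> assigned | voices=[83 89]
Op 7: note_on(60): all voices busy, STEAL voice 1 (pitch 89, oldest) -> assign | voices=[83 60]
Op 8: note_on(74): all voices busy, STEAL voice 0 (pitch 83, oldest) -> assign | voices=[74 60]
Op 9: note_off(60): free voice 1 | voices=[74 -]

Answer: 2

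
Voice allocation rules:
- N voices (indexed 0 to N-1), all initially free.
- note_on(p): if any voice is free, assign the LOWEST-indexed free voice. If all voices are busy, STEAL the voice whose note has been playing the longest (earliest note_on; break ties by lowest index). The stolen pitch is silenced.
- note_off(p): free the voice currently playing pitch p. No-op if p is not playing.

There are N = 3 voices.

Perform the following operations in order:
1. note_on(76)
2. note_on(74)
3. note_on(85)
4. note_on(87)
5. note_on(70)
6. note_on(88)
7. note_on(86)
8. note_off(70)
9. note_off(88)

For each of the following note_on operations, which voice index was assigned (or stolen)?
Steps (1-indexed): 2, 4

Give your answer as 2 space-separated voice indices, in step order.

Op 1: note_on(76): voice 0 is free -> assigned | voices=[76 - -]
Op 2: note_on(74): voice 1 is free -> assigned | voices=[76 74 -]
Op 3: note_on(85): voice 2 is free -> assigned | voices=[76 74 85]
Op 4: note_on(87): all voices busy, STEAL voice 0 (pitch 76, oldest) -> assign | voices=[87 74 85]
Op 5: note_on(70): all voices busy, STEAL voice 1 (pitch 74, oldest) -> assign | voices=[87 70 85]
Op 6: note_on(88): all voices busy, STEAL voice 2 (pitch 85, oldest) -> assign | voices=[87 70 88]
Op 7: note_on(86): all voices busy, STEAL voice 0 (pitch 87, oldest) -> assign | voices=[86 70 88]
Op 8: note_off(70): free voice 1 | voices=[86 - 88]
Op 9: note_off(88): free voice 2 | voices=[86 - -]

Answer: 1 0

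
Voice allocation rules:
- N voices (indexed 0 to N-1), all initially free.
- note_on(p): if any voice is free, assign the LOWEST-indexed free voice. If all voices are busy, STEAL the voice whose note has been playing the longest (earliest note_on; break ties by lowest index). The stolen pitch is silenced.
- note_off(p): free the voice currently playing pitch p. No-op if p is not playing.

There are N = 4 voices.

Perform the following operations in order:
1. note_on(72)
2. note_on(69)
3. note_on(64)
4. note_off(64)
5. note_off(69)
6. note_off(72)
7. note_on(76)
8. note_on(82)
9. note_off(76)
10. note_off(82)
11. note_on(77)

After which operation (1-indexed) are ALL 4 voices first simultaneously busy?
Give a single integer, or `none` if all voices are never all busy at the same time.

Op 1: note_on(72): voice 0 is free -> assigned | voices=[72 - - -]
Op 2: note_on(69): voice 1 is free -> assigned | voices=[72 69 - -]
Op 3: note_on(64): voice 2 is free -> assigned | voices=[72 69 64 -]
Op 4: note_off(64): free voice 2 | voices=[72 69 - -]
Op 5: note_off(69): free voice 1 | voices=[72 - - -]
Op 6: note_off(72): free voice 0 | voices=[- - - -]
Op 7: note_on(76): voice 0 is free -> assigned | voices=[76 - - -]
Op 8: note_on(82): voice 1 is free -> assigned | voices=[76 82 - -]
Op 9: note_off(76): free voice 0 | voices=[- 82 - -]
Op 10: note_off(82): free voice 1 | voices=[- - - -]
Op 11: note_on(77): voice 0 is free -> assigned | voices=[77 - - -]

Answer: none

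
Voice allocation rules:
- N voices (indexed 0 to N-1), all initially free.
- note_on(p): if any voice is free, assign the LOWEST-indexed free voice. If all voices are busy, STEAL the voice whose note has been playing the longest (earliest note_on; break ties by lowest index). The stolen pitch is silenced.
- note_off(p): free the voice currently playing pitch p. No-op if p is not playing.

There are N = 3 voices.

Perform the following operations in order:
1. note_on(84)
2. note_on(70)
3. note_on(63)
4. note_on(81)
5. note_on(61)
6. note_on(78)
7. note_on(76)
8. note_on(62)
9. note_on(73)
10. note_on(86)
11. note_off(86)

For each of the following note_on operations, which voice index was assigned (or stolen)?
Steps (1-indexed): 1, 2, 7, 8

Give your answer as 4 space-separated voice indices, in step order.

Op 1: note_on(84): voice 0 is free -> assigned | voices=[84 - -]
Op 2: note_on(70): voice 1 is free -> assigned | voices=[84 70 -]
Op 3: note_on(63): voice 2 is free -> assigned | voices=[84 70 63]
Op 4: note_on(81): all voices busy, STEAL voice 0 (pitch 84, oldest) -> assign | voices=[81 70 63]
Op 5: note_on(61): all voices busy, STEAL voice 1 (pitch 70, oldest) -> assign | voices=[81 61 63]
Op 6: note_on(78): all voices busy, STEAL voice 2 (pitch 63, oldest) -> assign | voices=[81 61 78]
Op 7: note_on(76): all voices busy, STEAL voice 0 (pitch 81, oldest) -> assign | voices=[76 61 78]
Op 8: note_on(62): all voices busy, STEAL voice 1 (pitch 61, oldest) -> assign | voices=[76 62 78]
Op 9: note_on(73): all voices busy, STEAL voice 2 (pitch 78, oldest) -> assign | voices=[76 62 73]
Op 10: note_on(86): all voices busy, STEAL voice 0 (pitch 76, oldest) -> assign | voices=[86 62 73]
Op 11: note_off(86): free voice 0 | voices=[- 62 73]

Answer: 0 1 0 1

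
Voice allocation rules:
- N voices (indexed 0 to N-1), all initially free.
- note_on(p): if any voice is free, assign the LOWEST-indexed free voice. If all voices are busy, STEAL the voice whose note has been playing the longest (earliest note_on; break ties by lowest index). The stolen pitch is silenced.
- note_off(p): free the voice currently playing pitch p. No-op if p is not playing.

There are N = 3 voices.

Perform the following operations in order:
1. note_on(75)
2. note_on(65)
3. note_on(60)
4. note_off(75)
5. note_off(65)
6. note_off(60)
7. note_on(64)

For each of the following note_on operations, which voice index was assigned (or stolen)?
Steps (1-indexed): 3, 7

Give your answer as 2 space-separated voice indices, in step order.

Op 1: note_on(75): voice 0 is free -> assigned | voices=[75 - -]
Op 2: note_on(65): voice 1 is free -> assigned | voices=[75 65 -]
Op 3: note_on(60): voice 2 is free -> assigned | voices=[75 65 60]
Op 4: note_off(75): free voice 0 | voices=[- 65 60]
Op 5: note_off(65): free voice 1 | voices=[- - 60]
Op 6: note_off(60): free voice 2 | voices=[- - -]
Op 7: note_on(64): voice 0 is free -> assigned | voices=[64 - -]

Answer: 2 0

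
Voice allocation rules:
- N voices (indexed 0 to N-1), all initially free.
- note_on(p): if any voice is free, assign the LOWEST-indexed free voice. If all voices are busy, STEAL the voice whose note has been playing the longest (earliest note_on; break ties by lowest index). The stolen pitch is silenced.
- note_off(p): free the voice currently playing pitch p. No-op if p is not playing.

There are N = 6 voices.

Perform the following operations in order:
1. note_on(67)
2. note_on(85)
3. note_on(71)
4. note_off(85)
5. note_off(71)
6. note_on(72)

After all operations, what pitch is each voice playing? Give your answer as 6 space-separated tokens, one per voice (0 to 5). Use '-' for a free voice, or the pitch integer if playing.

Op 1: note_on(67): voice 0 is free -> assigned | voices=[67 - - - - -]
Op 2: note_on(85): voice 1 is free -> assigned | voices=[67 85 - - - -]
Op 3: note_on(71): voice 2 is free -> assigned | voices=[67 85 71 - - -]
Op 4: note_off(85): free voice 1 | voices=[67 - 71 - - -]
Op 5: note_off(71): free voice 2 | voices=[67 - - - - -]
Op 6: note_on(72): voice 1 is free -> assigned | voices=[67 72 - - - -]

Answer: 67 72 - - - -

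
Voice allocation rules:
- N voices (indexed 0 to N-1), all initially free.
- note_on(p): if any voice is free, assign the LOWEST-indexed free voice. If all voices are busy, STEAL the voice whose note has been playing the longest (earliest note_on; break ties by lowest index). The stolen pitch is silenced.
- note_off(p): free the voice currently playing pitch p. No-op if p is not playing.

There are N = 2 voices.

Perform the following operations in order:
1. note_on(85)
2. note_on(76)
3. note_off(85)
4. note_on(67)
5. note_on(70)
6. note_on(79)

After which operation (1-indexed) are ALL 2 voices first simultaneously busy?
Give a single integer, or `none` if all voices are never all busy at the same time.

Answer: 2

Derivation:
Op 1: note_on(85): voice 0 is free -> assigned | voices=[85 -]
Op 2: note_on(76): voice 1 is free -> assigned | voices=[85 76]
Op 3: note_off(85): free voice 0 | voices=[- 76]
Op 4: note_on(67): voice 0 is free -> assigned | voices=[67 76]
Op 5: note_on(70): all voices busy, STEAL voice 1 (pitch 76, oldest) -> assign | voices=[67 70]
Op 6: note_on(79): all voices busy, STEAL voice 0 (pitch 67, oldest) -> assign | voices=[79 70]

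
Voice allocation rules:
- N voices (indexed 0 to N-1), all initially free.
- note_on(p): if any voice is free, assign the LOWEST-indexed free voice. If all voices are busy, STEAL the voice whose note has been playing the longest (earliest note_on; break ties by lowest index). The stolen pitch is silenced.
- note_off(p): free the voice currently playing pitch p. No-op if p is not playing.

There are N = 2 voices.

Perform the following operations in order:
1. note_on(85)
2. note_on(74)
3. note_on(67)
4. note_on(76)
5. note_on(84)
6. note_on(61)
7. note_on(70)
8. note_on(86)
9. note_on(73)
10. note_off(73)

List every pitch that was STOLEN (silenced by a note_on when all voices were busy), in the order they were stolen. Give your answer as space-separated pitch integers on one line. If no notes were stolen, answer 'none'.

Op 1: note_on(85): voice 0 is free -> assigned | voices=[85 -]
Op 2: note_on(74): voice 1 is free -> assigned | voices=[85 74]
Op 3: note_on(67): all voices busy, STEAL voice 0 (pitch 85, oldest) -> assign | voices=[67 74]
Op 4: note_on(76): all voices busy, STEAL voice 1 (pitch 74, oldest) -> assign | voices=[67 76]
Op 5: note_on(84): all voices busy, STEAL voice 0 (pitch 67, oldest) -> assign | voices=[84 76]
Op 6: note_on(61): all voices busy, STEAL voice 1 (pitch 76, oldest) -> assign | voices=[84 61]
Op 7: note_on(70): all voices busy, STEAL voice 0 (pitch 84, oldest) -> assign | voices=[70 61]
Op 8: note_on(86): all voices busy, STEAL voice 1 (pitch 61, oldest) -> assign | voices=[70 86]
Op 9: note_on(73): all voices busy, STEAL voice 0 (pitch 70, oldest) -> assign | voices=[73 86]
Op 10: note_off(73): free voice 0 | voices=[- 86]

Answer: 85 74 67 76 84 61 70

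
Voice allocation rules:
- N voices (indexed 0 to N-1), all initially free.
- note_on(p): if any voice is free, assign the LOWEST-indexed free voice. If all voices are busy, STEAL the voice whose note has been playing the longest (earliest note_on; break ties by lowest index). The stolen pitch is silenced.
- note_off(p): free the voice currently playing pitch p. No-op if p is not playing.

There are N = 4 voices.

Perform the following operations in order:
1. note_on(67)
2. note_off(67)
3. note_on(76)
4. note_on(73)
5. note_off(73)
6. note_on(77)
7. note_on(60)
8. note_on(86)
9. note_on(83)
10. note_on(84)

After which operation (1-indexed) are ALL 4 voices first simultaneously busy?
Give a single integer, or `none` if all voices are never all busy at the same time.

Answer: 8

Derivation:
Op 1: note_on(67): voice 0 is free -> assigned | voices=[67 - - -]
Op 2: note_off(67): free voice 0 | voices=[- - - -]
Op 3: note_on(76): voice 0 is free -> assigned | voices=[76 - - -]
Op 4: note_on(73): voice 1 is free -> assigned | voices=[76 73 - -]
Op 5: note_off(73): free voice 1 | voices=[76 - - -]
Op 6: note_on(77): voice 1 is free -> assigned | voices=[76 77 - -]
Op 7: note_on(60): voice 2 is free -> assigned | voices=[76 77 60 -]
Op 8: note_on(86): voice 3 is free -> assigned | voices=[76 77 60 86]
Op 9: note_on(83): all voices busy, STEAL voice 0 (pitch 76, oldest) -> assign | voices=[83 77 60 86]
Op 10: note_on(84): all voices busy, STEAL voice 1 (pitch 77, oldest) -> assign | voices=[83 84 60 86]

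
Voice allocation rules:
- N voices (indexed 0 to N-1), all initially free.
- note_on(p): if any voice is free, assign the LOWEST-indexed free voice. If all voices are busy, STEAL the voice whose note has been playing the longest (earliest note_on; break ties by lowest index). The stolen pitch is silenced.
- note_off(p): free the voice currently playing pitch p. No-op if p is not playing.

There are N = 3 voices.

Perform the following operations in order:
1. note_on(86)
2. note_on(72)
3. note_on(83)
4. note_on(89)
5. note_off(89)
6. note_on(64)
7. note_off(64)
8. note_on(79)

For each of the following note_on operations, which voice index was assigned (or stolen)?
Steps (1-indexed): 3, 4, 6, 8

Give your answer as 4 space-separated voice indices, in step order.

Op 1: note_on(86): voice 0 is free -> assigned | voices=[86 - -]
Op 2: note_on(72): voice 1 is free -> assigned | voices=[86 72 -]
Op 3: note_on(83): voice 2 is free -> assigned | voices=[86 72 83]
Op 4: note_on(89): all voices busy, STEAL voice 0 (pitch 86, oldest) -> assign | voices=[89 72 83]
Op 5: note_off(89): free voice 0 | voices=[- 72 83]
Op 6: note_on(64): voice 0 is free -> assigned | voices=[64 72 83]
Op 7: note_off(64): free voice 0 | voices=[- 72 83]
Op 8: note_on(79): voice 0 is free -> assigned | voices=[79 72 83]

Answer: 2 0 0 0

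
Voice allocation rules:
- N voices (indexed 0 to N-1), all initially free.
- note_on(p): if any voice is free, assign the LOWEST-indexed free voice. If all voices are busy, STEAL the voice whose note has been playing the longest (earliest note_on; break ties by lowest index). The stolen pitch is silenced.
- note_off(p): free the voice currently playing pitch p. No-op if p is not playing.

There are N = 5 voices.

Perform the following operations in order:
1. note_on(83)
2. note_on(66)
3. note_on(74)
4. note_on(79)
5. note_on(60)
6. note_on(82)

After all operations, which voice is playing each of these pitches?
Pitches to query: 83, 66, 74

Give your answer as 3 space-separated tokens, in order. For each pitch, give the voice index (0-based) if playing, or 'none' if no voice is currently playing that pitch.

Answer: none 1 2

Derivation:
Op 1: note_on(83): voice 0 is free -> assigned | voices=[83 - - - -]
Op 2: note_on(66): voice 1 is free -> assigned | voices=[83 66 - - -]
Op 3: note_on(74): voice 2 is free -> assigned | voices=[83 66 74 - -]
Op 4: note_on(79): voice 3 is free -> assigned | voices=[83 66 74 79 -]
Op 5: note_on(60): voice 4 is free -> assigned | voices=[83 66 74 79 60]
Op 6: note_on(82): all voices busy, STEAL voice 0 (pitch 83, oldest) -> assign | voices=[82 66 74 79 60]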